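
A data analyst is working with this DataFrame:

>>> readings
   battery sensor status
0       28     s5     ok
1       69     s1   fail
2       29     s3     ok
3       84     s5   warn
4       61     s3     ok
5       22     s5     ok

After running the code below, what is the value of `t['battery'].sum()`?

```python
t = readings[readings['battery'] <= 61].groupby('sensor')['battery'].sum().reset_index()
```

140

filter rows where battery <= 61:
   battery sensor status
0       28     s5     ok
2       29     s3     ok
4       61     s3     ok
5       22     s5     ok
group by sensor, sum of battery:
sensor
s3    90
s5    50
Name: battery, dtype: int64
reset_index():
  sensor  battery
0     s3       90
1     s5       50
Hence 140.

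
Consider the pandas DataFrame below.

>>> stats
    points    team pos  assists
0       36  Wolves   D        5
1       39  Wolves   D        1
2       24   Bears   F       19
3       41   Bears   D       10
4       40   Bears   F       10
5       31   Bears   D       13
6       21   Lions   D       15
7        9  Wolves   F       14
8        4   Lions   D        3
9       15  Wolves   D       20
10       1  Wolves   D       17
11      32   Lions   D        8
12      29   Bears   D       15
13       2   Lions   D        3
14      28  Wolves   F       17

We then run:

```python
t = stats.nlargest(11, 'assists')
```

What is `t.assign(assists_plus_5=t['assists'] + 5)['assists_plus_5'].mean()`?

take 11 rows with largest assists:
    points    team pos  assists
9       15  Wolves   D       20
2       24   Bears   F       19
10       1  Wolves   D       17
14      28  Wolves   F       17
6       21   Lions   D       15
12      29   Bears   D       15
7        9  Wolves   F       14
5       31   Bears   D       13
3       41   Bears   D       10
4       40   Bears   F       10
11      32   Lions   D        8
add column assists_plus_5 = t['assists'] + 5:
    points    team pos  assists  assists_plus_5
9       15  Wolves   D       20              25
2       24   Bears   F       19              24
10       1  Wolves   D       17              22
14      28  Wolves   F       17              22
6       21   Lions   D       15              20
12      29   Bears   D       15              20
7        9  Wolves   F       14              19
5       31   Bears   D       13              18
3       41   Bears   D       10              15
4       40   Bears   F       10              15
11      32   Lions   D        8              13

19.3636363636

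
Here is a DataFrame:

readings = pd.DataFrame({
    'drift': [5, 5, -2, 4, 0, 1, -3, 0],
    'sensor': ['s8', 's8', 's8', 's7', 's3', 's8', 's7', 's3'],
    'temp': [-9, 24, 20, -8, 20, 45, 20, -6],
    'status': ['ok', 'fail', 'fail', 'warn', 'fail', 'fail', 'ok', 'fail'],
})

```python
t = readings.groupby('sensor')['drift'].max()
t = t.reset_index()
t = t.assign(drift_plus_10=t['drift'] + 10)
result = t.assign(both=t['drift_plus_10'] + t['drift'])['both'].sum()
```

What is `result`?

group by sensor, max of drift:
sensor
s3    0
s7    4
s8    5
Name: drift, dtype: int64
reset_index():
  sensor  drift
0     s3      0
1     s7      4
2     s8      5
add column drift_plus_10 = t['drift'] + 10:
  sensor  drift  drift_plus_10
0     s3      0             10
1     s7      4             14
2     s8      5             15
add column both = t['drift_plus_10'] + t['drift']:
  sensor  drift  drift_plus_10  both
0     s3      0             10    10
1     s7      4             14    18
2     s8      5             15    20
Reading off the sum of column 'both', we get 48.

48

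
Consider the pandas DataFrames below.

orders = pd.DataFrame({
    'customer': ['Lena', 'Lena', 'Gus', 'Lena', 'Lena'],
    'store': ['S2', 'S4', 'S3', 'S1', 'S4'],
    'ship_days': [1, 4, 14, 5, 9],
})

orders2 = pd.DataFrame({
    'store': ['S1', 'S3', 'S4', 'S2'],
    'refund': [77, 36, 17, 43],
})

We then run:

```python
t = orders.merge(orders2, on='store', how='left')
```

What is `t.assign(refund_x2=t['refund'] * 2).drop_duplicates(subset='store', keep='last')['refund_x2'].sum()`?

346

merge on 'store' (how='left') → 5 rows:
  customer store  ship_days  refund
0     Lena    S2          1      43
1     Lena    S4          4      17
2      Gus    S3         14      36
3     Lena    S1          5      77
4     Lena    S4          9      17
add column refund_x2 = t['refund'] * 2:
  customer store  ship_days  refund  refund_x2
0     Lena    S2          1      43         86
1     Lena    S4          4      17         34
2      Gus    S3         14      36         72
3     Lena    S1          5      77        154
4     Lena    S4          9      17         34
drop duplicate store (keep=last):
  customer store  ship_days  refund  refund_x2
0     Lena    S2          1      43         86
2      Gus    S3         14      36         72
3     Lena    S1          5      77        154
4     Lena    S4          9      17         34
Then the sum of column 'refund_x2': 346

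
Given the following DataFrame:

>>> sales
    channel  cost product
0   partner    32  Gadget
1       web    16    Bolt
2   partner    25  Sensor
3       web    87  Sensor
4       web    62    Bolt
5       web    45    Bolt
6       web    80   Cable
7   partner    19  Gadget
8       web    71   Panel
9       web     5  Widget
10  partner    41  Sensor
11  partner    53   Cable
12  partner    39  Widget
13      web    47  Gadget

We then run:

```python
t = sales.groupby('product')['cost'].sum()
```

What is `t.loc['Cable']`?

133

group by product, sum of cost:
product
Bolt      123
Cable     133
Gadget     98
Panel      71
Sensor    153
Widget     44
Name: cost, dtype: int64
Taking the value at index 'Cable' gives 133.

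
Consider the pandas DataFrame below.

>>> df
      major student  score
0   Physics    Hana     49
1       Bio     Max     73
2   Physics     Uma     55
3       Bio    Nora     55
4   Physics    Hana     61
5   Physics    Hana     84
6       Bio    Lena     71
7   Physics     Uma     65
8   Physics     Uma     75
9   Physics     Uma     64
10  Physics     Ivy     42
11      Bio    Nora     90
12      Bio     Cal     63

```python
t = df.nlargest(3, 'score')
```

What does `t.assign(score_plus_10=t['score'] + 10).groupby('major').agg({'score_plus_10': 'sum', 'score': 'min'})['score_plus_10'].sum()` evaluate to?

279

take 3 rows with largest score:
      major student  score
11      Bio    Nora     90
5   Physics    Hana     84
8   Physics     Uma     75
add column score_plus_10 = t['score'] + 10:
      major student  score  score_plus_10
11      Bio    Nora     90            100
5   Physics    Hana     84             94
8   Physics     Uma     75             85
group by major: sum(score_plus_10), min(score):
         score_plus_10  score
major                        
Bio                100     90
Physics            179     75
The sum of column 'score_plus_10' is 279.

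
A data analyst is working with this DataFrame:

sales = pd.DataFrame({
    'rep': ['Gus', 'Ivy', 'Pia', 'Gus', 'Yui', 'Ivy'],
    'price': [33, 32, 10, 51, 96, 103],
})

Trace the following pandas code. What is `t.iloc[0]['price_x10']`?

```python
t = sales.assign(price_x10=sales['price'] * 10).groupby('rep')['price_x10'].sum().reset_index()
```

add column price_x10 = sales['price'] * 10:
   rep  price  price_x10
0  Gus     33        330
1  Ivy     32        320
2  Pia     10        100
3  Gus     51        510
4  Yui     96        960
5  Ivy    103       1030
group by rep, sum of price_x10:
rep
Gus     840
Ivy    1350
Pia     100
Yui     960
Name: price_x10, dtype: int64
reset_index():
   rep  price_x10
0  Gus        840
1  Ivy       1350
2  Pia        100
3  Yui        960

840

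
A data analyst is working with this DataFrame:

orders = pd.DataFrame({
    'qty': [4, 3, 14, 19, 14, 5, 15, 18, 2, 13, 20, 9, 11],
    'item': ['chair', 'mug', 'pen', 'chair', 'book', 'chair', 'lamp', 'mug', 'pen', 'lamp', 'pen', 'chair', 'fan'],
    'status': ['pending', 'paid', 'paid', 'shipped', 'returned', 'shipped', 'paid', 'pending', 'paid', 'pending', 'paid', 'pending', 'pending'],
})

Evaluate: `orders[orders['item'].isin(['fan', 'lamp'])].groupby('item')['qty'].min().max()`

13

filter rows where item in ['fan', 'lamp']:
    qty  item   status
6    15  lamp     paid
9    13  lamp  pending
12   11   fan  pending
group by item, min of qty:
item
fan     11
lamp    13
Name: qty, dtype: int64
Hence 13.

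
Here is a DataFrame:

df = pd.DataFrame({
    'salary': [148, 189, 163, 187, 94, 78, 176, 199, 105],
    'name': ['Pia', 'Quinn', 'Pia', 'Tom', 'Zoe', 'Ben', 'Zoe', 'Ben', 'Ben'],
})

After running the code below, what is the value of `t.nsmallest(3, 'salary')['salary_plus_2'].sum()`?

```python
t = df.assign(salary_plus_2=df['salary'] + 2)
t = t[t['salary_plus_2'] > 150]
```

532

add column salary_plus_2 = df['salary'] + 2:
   salary   name  salary_plus_2
0     148    Pia            150
1     189  Quinn            191
2     163    Pia            165
3     187    Tom            189
4      94    Zoe             96
5      78    Ben             80
6     176    Zoe            178
7     199    Ben            201
8     105    Ben            107
filter rows where salary_plus_2 > 150:
   salary   name  salary_plus_2
1     189  Quinn            191
2     163    Pia            165
3     187    Tom            189
6     176    Zoe            178
7     199    Ben            201
take 3 rows with smallest salary:
   salary name  salary_plus_2
2     163  Pia            165
6     176  Zoe            178
3     187  Tom            189
Then the sum of column 'salary_plus_2': 532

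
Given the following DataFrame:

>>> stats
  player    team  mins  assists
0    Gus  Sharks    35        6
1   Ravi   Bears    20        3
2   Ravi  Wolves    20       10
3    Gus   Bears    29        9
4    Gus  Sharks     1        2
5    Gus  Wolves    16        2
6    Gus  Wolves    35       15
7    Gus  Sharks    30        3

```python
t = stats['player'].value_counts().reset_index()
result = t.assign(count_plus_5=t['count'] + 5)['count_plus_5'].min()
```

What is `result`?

value_counts of player:
player
Gus     6
Ravi    2
Name: count, dtype: int64
reset_index():
  player  count
0    Gus      6
1   Ravi      2
add column count_plus_5 = t['count'] + 5:
  player  count  count_plus_5
0    Gus      6            11
1   Ravi      2             7

7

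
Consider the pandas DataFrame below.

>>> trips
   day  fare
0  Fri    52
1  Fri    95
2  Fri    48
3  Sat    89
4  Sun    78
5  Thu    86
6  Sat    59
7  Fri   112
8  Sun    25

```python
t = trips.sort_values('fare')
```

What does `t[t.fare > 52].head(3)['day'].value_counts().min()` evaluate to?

sort by fare:
   day  fare
8  Sun    25
2  Fri    48
0  Fri    52
6  Sat    59
4  Sun    78
5  Thu    86
3  Sat    89
1  Fri    95
7  Fri   112
filter rows where fare > 52:
   day  fare
6  Sat    59
4  Sun    78
5  Thu    86
3  Sat    89
1  Fri    95
7  Fri   112
take first 3 rows:
   day  fare
6  Sat    59
4  Sun    78
5  Thu    86
value_counts of day:
day
Sat    1
Sun    1
Thu    1
Name: count, dtype: int64

1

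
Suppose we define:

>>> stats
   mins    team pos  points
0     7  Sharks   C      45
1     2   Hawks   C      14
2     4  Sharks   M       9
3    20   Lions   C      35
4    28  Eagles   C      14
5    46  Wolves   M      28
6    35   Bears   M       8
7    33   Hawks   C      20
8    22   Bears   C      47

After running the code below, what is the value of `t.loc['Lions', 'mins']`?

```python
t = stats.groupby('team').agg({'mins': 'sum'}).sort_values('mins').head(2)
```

20

group by team, sum of mins:
        mins
team        
Bears     57
Eagles    28
Hawks     35
Lions     20
Sharks    11
Wolves    46
sort by mins:
        mins
team        
Sharks    11
Lions     20
Eagles    28
Hawks     35
Wolves    46
Bears     57
take first 2 rows:
        mins
team        
Sharks    11
Lions     20
Hence 20.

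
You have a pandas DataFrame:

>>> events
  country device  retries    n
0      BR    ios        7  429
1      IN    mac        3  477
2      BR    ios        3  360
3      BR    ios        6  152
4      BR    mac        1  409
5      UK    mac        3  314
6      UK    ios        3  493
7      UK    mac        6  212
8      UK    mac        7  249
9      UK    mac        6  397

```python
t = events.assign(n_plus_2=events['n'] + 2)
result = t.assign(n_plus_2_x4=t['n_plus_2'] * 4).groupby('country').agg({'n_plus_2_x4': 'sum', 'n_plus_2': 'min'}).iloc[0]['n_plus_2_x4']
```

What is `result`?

5432

add column n_plus_2 = events['n'] + 2:
  country device  retries    n  n_plus_2
0      BR    ios        7  429       431
1      IN    mac        3  477       479
2      BR    ios        3  360       362
3      BR    ios        6  152       154
4      BR    mac        1  409       411
5      UK    mac        3  314       316
6      UK    ios        3  493       495
7      UK    mac        6  212       214
8      UK    mac        7  249       251
9      UK    mac        6  397       399
add column n_plus_2_x4 = t['n_plus_2'] * 4:
  country device  retries    n  n_plus_2  n_plus_2_x4
0      BR    ios        7  429       431         1724
1      IN    mac        3  477       479         1916
2      BR    ios        3  360       362         1448
3      BR    ios        6  152       154          616
4      BR    mac        1  409       411         1644
5      UK    mac        3  314       316         1264
6      UK    ios        3  493       495         1980
7      UK    mac        6  212       214          856
8      UK    mac        7  249       251         1004
9      UK    mac        6  397       399         1596
group by country: sum(n_plus_2_x4), min(n_plus_2):
         n_plus_2_x4  n_plus_2
country                       
BR              5432       154
IN              1916       479
UK              6700       214
Hence 5432.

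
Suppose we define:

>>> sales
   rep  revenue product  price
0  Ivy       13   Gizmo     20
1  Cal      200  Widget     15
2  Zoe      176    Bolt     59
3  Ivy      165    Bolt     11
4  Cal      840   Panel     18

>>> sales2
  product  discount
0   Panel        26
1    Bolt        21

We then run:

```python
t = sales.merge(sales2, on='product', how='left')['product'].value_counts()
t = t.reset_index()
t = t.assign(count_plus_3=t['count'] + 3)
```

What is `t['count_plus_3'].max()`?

5

merge on 'product' (how='left') → 5 rows:
   rep  revenue product  price  discount
0  Ivy       13   Gizmo     20       NaN
1  Cal      200  Widget     15       NaN
2  Zoe      176    Bolt     59      21.0
3  Ivy      165    Bolt     11      21.0
4  Cal      840   Panel     18      26.0
value_counts of product:
product
Bolt      2
Gizmo     1
Widget    1
Panel     1
Name: count, dtype: int64
reset_index():
  product  count
0    Bolt      2
1   Gizmo      1
2  Widget      1
3   Panel      1
add column count_plus_3 = t['count'] + 3:
  product  count  count_plus_3
0    Bolt      2             5
1   Gizmo      1             4
2  Widget      1             4
3   Panel      1             4
Then the max of column 'count_plus_3': 5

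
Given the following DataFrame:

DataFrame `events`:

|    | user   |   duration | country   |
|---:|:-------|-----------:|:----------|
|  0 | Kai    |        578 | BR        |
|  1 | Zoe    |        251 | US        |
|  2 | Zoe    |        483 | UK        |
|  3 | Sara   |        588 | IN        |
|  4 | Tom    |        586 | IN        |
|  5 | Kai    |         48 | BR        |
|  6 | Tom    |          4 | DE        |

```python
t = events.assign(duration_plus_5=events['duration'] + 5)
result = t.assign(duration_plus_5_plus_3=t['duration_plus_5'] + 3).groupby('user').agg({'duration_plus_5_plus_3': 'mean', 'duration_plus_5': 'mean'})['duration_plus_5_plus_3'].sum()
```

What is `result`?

add column duration_plus_5 = events['duration'] + 5:
   user  duration country  duration_plus_5
0   Kai       578      BR              583
1   Zoe       251      US              256
2   Zoe       483      UK              488
3  Sara       588      IN              593
4   Tom       586      IN              591
5   Kai        48      BR               53
6   Tom         4      DE                9
add column duration_plus_5_plus_3 = t['duration_plus_5'] + 3:
   user  duration country  duration_plus_5  duration_plus_5_plus_3
0   Kai       578      BR              583                     586
1   Zoe       251      US              256                     259
2   Zoe       483      UK              488                     491
3  Sara       588      IN              593                     596
4   Tom       586      IN              591                     594
5   Kai        48      BR               53                      56
6   Tom         4      DE                9                      12
group by user: mean(duration_plus_5_plus_3), mean(duration_plus_5):
      duration_plus_5_plus_3  duration_plus_5
user                                         
Kai                    321.0            318.0
Sara                   596.0            593.0
Tom                    303.0            300.0
Zoe                    375.0            372.0

1595.0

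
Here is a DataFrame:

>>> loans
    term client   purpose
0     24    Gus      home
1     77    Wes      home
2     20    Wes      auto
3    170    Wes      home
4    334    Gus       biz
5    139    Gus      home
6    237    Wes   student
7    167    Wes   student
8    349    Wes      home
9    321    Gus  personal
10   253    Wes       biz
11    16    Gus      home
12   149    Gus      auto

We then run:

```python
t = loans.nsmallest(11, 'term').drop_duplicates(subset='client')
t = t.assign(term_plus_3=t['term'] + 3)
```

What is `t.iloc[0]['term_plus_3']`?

19

take 11 rows with smallest term:
    term client   purpose
11    16    Gus      home
2     20    Wes      auto
0     24    Gus      home
1     77    Wes      home
5    139    Gus      home
12   149    Gus      auto
7    167    Wes   student
3    170    Wes      home
6    237    Wes   student
10   253    Wes       biz
9    321    Gus  personal
drop duplicate client (keep=first):
    term client purpose
11    16    Gus    home
2     20    Wes    auto
add column term_plus_3 = t['term'] + 3:
    term client purpose  term_plus_3
11    16    Gus    home           19
2     20    Wes    auto           23
Then the value at position 0, column 'term_plus_3': 19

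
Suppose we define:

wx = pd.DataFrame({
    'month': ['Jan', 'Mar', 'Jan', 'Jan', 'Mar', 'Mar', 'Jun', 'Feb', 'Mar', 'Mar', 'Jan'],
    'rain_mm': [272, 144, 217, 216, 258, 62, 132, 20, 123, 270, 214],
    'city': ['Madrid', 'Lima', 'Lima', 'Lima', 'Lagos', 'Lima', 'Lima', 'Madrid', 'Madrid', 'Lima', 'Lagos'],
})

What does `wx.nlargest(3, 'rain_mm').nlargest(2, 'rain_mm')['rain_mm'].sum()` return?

542

take 3 rows with largest rain_mm:
  month  rain_mm    city
0   Jan      272  Madrid
9   Mar      270    Lima
4   Mar      258   Lagos
take 2 rows with largest rain_mm:
  month  rain_mm    city
0   Jan      272  Madrid
9   Mar      270    Lima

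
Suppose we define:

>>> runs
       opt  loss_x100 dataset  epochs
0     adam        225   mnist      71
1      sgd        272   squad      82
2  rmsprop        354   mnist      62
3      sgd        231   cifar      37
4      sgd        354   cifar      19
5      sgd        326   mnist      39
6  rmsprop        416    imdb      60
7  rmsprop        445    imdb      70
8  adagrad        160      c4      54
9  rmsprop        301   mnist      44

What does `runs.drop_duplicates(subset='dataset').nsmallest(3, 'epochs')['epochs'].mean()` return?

50.3333333333

drop duplicate dataset (keep=first):
       opt  loss_x100 dataset  epochs
0     adam        225   mnist      71
1      sgd        272   squad      82
3      sgd        231   cifar      37
6  rmsprop        416    imdb      60
8  adagrad        160      c4      54
take 3 rows with smallest epochs:
       opt  loss_x100 dataset  epochs
3      sgd        231   cifar      37
8  adagrad        160      c4      54
6  rmsprop        416    imdb      60
Taking the mean of column 'epochs' gives 50.3333333333.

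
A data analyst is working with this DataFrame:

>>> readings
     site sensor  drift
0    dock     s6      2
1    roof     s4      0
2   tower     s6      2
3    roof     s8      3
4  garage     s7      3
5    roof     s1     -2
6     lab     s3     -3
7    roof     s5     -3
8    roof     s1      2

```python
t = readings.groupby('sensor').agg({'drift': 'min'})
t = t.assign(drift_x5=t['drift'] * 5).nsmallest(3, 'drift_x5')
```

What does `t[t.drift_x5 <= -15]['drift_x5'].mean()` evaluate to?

-15.0

group by sensor, min of drift:
        drift
sensor       
s1         -2
s3         -3
s4          0
s5         -3
s6          2
s7          3
s8          3
add column drift_x5 = t['drift'] * 5:
        drift  drift_x5
sensor                 
s1         -2       -10
s3         -3       -15
s4          0         0
s5         -3       -15
s6          2        10
s7          3        15
s8          3        15
take 3 rows with smallest drift_x5:
        drift  drift_x5
sensor                 
s3         -3       -15
s5         -3       -15
s1         -2       -10
filter rows where drift_x5 <= -15:
        drift  drift_x5
sensor                 
s3         -3       -15
s5         -3       -15
Taking the mean of column 'drift_x5' gives -15.0.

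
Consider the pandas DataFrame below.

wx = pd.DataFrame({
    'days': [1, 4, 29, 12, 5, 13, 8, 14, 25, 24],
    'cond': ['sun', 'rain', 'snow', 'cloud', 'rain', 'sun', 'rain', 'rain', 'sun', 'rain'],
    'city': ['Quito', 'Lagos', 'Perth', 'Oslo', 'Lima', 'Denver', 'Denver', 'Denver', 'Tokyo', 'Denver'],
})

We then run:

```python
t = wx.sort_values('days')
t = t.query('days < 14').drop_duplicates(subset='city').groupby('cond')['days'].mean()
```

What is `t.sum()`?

18.6666666667

sort by days:
   days   cond    city
0     1    sun   Quito
1     4   rain   Lagos
4     5   rain    Lima
6     8   rain  Denver
3    12  cloud    Oslo
5    13    sun  Denver
7    14   rain  Denver
9    24   rain  Denver
8    25    sun   Tokyo
2    29   snow   Perth
filter rows where days < 14:
   days   cond    city
0     1    sun   Quito
1     4   rain   Lagos
4     5   rain    Lima
6     8   rain  Denver
3    12  cloud    Oslo
5    13    sun  Denver
drop duplicate city (keep=first):
   days   cond    city
0     1    sun   Quito
1     4   rain   Lagos
4     5   rain    Lima
6     8   rain  Denver
3    12  cloud    Oslo
group by cond, mean of days:
cond
cloud    12.000000
rain      5.666667
sun       1.000000
Name: days, dtype: float64
Taking the sum of the resulting series gives 18.6666666667.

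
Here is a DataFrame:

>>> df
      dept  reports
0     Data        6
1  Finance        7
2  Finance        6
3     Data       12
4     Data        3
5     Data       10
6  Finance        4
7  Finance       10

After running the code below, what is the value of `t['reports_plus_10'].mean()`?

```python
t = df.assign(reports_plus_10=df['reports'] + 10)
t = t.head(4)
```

17.75

add column reports_plus_10 = df['reports'] + 10:
      dept  reports  reports_plus_10
0     Data        6               16
1  Finance        7               17
2  Finance        6               16
3     Data       12               22
4     Data        3               13
5     Data       10               20
6  Finance        4               14
7  Finance       10               20
take first 4 rows:
      dept  reports  reports_plus_10
0     Data        6               16
1  Finance        7               17
2  Finance        6               16
3     Data       12               22
Reading off the mean of column 'reports_plus_10', we get 17.75.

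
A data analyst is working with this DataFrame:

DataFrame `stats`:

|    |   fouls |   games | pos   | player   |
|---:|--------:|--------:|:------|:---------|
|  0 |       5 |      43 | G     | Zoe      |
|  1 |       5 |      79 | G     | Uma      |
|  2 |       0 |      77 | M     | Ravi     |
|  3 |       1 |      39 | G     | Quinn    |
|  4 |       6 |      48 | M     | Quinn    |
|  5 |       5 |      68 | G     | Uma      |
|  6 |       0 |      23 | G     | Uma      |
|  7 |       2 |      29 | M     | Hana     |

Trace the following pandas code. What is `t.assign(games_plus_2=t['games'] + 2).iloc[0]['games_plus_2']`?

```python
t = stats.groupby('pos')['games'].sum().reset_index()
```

254

group by pos, sum of games:
pos
G    252
M    154
Name: games, dtype: int64
reset_index():
  pos  games
0   G    252
1   M    154
add column games_plus_2 = t['games'] + 2:
  pos  games  games_plus_2
0   G    252           254
1   M    154           156
The value at position 0, column 'games_plus_2' is 254.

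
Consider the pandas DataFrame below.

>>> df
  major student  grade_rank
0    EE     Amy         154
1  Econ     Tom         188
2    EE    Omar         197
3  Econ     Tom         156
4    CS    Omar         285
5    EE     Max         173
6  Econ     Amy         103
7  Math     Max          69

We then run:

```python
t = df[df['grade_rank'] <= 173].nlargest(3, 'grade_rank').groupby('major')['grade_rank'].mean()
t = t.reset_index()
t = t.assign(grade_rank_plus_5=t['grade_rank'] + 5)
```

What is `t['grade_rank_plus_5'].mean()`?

164.75

filter rows where grade_rank <= 173:
  major student  grade_rank
0    EE     Amy         154
3  Econ     Tom         156
5    EE     Max         173
6  Econ     Amy         103
7  Math     Max          69
take 3 rows with largest grade_rank:
  major student  grade_rank
5    EE     Max         173
3  Econ     Tom         156
0    EE     Amy         154
group by major, mean of grade_rank:
major
EE      163.5
Econ    156.0
Name: grade_rank, dtype: float64
reset_index():
  major  grade_rank
0    EE       163.5
1  Econ       156.0
add column grade_rank_plus_5 = t['grade_rank'] + 5:
  major  grade_rank  grade_rank_plus_5
0    EE       163.5              168.5
1  Econ       156.0              161.0
Then the mean of column 'grade_rank_plus_5': 164.75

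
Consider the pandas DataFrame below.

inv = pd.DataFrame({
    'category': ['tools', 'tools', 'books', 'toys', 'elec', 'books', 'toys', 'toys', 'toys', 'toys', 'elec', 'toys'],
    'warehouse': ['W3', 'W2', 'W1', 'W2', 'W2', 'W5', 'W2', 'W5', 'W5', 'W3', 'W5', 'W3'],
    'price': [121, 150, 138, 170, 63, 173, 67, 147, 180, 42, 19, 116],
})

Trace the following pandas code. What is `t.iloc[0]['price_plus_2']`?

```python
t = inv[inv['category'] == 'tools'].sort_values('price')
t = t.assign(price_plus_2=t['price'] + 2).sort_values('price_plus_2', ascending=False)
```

152

filter rows where category == 'tools':
  category warehouse  price
0    tools        W3    121
1    tools        W2    150
sort by price:
  category warehouse  price
0    tools        W3    121
1    tools        W2    150
add column price_plus_2 = t['price'] + 2:
  category warehouse  price  price_plus_2
0    tools        W3    121           123
1    tools        W2    150           152
sort by price_plus_2 descending:
  category warehouse  price  price_plus_2
1    tools        W2    150           152
0    tools        W3    121           123
Finally, value at position 0, column 'price_plus_2' = 152.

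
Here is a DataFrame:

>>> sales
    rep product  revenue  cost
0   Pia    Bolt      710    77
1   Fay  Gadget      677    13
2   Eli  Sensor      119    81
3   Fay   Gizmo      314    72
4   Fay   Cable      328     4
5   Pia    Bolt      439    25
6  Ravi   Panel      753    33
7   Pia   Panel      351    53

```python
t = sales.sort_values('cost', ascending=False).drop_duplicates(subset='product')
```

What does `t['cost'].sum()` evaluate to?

sort by cost descending:
    rep product  revenue  cost
2   Eli  Sensor      119    81
0   Pia    Bolt      710    77
3   Fay   Gizmo      314    72
7   Pia   Panel      351    53
6  Ravi   Panel      753    33
5   Pia    Bolt      439    25
1   Fay  Gadget      677    13
4   Fay   Cable      328     4
drop duplicate product (keep=first):
   rep product  revenue  cost
2  Eli  Sensor      119    81
0  Pia    Bolt      710    77
3  Fay   Gizmo      314    72
7  Pia   Panel      351    53
1  Fay  Gadget      677    13
4  Fay   Cable      328     4
So sum() = 300.

300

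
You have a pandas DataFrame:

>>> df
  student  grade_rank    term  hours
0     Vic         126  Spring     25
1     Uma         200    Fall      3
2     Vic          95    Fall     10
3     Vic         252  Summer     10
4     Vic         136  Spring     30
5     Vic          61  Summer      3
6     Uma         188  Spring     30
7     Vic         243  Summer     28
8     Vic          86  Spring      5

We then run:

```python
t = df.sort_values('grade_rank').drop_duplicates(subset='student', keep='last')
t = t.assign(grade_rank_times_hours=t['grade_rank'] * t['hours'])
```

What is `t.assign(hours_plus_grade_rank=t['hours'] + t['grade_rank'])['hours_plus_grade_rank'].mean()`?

sort by grade_rank:
  student  grade_rank    term  hours
5     Vic          61  Summer      3
8     Vic          86  Spring      5
2     Vic          95    Fall     10
0     Vic         126  Spring     25
4     Vic         136  Spring     30
6     Uma         188  Spring     30
1     Uma         200    Fall      3
7     Vic         243  Summer     28
3     Vic         252  Summer     10
drop duplicate student (keep=last):
  student  grade_rank    term  hours
1     Uma         200    Fall      3
3     Vic         252  Summer     10
add column grade_rank_times_hours = t['grade_rank'] * t['hours']:
  student  grade_rank    term  hours  grade_rank_times_hours
1     Uma         200    Fall      3                     600
3     Vic         252  Summer     10                    2520
add column hours_plus_grade_rank = t['hours'] + t['grade_rank']:
  student  grade_rank    term  hours  grade_rank_times_hours  hours_plus_grade_rank
1     Uma         200    Fall      3                     600                    203
3     Vic         252  Summer     10                    2520                    262

232.5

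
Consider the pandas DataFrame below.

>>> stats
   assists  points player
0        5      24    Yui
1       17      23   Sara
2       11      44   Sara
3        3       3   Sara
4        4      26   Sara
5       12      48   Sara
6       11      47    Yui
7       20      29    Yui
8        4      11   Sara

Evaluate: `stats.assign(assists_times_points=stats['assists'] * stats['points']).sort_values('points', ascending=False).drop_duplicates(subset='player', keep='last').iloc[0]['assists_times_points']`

120

add column assists_times_points = stats['assists'] * stats['points']:
   assists  points player  assists_times_points
0        5      24    Yui                   120
1       17      23   Sara                   391
2       11      44   Sara                   484
3        3       3   Sara                     9
4        4      26   Sara                   104
5       12      48   Sara                   576
6       11      47    Yui                   517
7       20      29    Yui                   580
8        4      11   Sara                    44
sort by points descending:
   assists  points player  assists_times_points
5       12      48   Sara                   576
6       11      47    Yui                   517
2       11      44   Sara                   484
7       20      29    Yui                   580
4        4      26   Sara                   104
0        5      24    Yui                   120
1       17      23   Sara                   391
8        4      11   Sara                    44
3        3       3   Sara                     9
drop duplicate player (keep=last):
   assists  points player  assists_times_points
0        5      24    Yui                   120
3        3       3   Sara                     9
Hence 120.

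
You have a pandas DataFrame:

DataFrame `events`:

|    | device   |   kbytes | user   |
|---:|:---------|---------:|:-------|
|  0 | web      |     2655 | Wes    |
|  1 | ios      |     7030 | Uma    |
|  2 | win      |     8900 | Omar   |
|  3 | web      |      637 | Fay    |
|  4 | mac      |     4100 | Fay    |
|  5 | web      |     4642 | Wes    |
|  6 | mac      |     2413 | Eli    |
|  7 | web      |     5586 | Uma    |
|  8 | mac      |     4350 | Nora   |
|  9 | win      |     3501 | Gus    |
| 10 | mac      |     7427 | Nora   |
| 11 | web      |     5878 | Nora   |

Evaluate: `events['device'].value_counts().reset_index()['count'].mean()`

3.0

value_counts of device:
device
web    5
mac    4
win    2
ios    1
Name: count, dtype: int64
reset_index():
  device  count
0    web      5
1    mac      4
2    win      2
3    ios      1
Reading off the mean of column 'count', we get 3.0.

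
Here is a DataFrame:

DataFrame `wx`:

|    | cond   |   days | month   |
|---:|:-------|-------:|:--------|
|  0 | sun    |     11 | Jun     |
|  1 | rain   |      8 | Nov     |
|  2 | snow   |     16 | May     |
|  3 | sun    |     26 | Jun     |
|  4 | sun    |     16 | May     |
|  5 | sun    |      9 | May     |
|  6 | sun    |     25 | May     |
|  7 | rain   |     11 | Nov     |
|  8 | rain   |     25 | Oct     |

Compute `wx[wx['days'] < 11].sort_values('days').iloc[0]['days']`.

filter rows where days < 11:
   cond  days month
1  rain     8   Nov
5   sun     9   May
sort by days:
   cond  days month
1  rain     8   Nov
5   sun     9   May

8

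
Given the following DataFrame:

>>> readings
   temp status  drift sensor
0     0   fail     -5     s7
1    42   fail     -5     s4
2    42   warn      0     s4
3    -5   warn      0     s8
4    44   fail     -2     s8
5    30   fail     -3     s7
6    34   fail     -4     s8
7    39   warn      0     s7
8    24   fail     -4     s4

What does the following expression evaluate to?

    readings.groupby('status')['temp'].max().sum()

86

group by status, max of temp:
status
fail    44
warn    42
Name: temp, dtype: int64
Reading off the sum of the resulting series, we get 86.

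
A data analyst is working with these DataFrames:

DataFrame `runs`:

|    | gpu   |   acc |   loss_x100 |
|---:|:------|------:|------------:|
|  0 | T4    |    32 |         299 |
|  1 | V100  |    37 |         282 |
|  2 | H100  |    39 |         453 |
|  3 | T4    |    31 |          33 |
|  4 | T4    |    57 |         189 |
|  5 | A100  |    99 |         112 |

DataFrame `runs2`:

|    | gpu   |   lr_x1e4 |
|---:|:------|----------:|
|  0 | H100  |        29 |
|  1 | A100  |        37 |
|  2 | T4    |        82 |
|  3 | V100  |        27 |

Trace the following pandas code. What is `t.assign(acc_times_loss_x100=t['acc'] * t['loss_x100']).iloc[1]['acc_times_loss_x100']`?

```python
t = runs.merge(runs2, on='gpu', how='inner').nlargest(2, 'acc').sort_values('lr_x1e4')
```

10773

merge on 'gpu' (how='inner') → 6 rows:
    gpu  acc  loss_x100  lr_x1e4
0    T4   32        299       82
1  V100   37        282       27
2  H100   39        453       29
3    T4   31         33       82
4    T4   57        189       82
5  A100   99        112       37
take 2 rows with largest acc:
    gpu  acc  loss_x100  lr_x1e4
5  A100   99        112       37
4    T4   57        189       82
sort by lr_x1e4:
    gpu  acc  loss_x100  lr_x1e4
5  A100   99        112       37
4    T4   57        189       82
add column acc_times_loss_x100 = t['acc'] * t['loss_x100']:
    gpu  acc  loss_x100  lr_x1e4  acc_times_loss_x100
5  A100   99        112       37                11088
4    T4   57        189       82                10773
The value at position 1, column 'acc_times_loss_x100' is 10773.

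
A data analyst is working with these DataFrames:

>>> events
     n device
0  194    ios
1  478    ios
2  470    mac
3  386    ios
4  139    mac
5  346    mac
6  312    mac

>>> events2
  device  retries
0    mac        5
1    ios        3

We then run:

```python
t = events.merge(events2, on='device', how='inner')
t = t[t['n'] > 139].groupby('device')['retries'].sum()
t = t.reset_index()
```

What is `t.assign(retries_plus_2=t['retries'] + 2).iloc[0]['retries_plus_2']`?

merge on 'device' (how='inner') → 7 rows:
     n device  retries
0  194    ios        3
1  478    ios        3
2  470    mac        5
3  386    ios        3
4  139    mac        5
5  346    mac        5
6  312    mac        5
filter rows where n > 139:
     n device  retries
0  194    ios        3
1  478    ios        3
2  470    mac        5
3  386    ios        3
5  346    mac        5
6  312    mac        5
group by device, sum of retries:
device
ios     9
mac    15
Name: retries, dtype: int64
reset_index():
  device  retries
0    ios        9
1    mac       15
add column retries_plus_2 = t['retries'] + 2:
  device  retries  retries_plus_2
0    ios        9              11
1    mac       15              17
The value at position 0, column 'retries_plus_2' is 11.

11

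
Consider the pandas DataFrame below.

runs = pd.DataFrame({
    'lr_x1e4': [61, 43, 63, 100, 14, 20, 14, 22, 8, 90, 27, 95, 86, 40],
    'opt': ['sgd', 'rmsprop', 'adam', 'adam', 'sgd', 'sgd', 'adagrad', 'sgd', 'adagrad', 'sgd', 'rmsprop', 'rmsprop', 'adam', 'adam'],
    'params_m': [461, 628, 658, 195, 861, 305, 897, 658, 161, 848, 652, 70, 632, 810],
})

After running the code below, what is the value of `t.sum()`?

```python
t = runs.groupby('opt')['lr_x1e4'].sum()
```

683

group by opt, sum of lr_x1e4:
opt
adagrad     22
adam       289
rmsprop    165
sgd        207
Name: lr_x1e4, dtype: int64
The sum of the resulting series is 683.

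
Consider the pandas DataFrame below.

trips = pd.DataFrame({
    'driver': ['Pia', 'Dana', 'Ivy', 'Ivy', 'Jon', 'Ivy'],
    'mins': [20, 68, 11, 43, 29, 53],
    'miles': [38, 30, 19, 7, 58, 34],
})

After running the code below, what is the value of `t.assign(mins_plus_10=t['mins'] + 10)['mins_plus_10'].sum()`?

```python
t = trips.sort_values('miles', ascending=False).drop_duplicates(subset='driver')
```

sort by miles descending:
  driver  mins  miles
4    Jon    29     58
0    Pia    20     38
5    Ivy    53     34
1   Dana    68     30
2    Ivy    11     19
3    Ivy    43      7
drop duplicate driver (keep=first):
  driver  mins  miles
4    Jon    29     58
0    Pia    20     38
5    Ivy    53     34
1   Dana    68     30
add column mins_plus_10 = t['mins'] + 10:
  driver  mins  miles  mins_plus_10
4    Jon    29     58            39
0    Pia    20     38            30
5    Ivy    53     34            63
1   Dana    68     30            78
The sum of column 'mins_plus_10' is 210.

210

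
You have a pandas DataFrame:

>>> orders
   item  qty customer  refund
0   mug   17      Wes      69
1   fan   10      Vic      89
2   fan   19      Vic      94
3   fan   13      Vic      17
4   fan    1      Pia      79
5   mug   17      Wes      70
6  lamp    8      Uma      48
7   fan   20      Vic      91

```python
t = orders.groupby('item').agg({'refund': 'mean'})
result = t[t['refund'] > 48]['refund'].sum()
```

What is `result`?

143.5

group by item, mean of refund:
      refund
item        
fan     74.0
lamp    48.0
mug     69.5
filter rows where refund > 48:
      refund
item        
fan     74.0
mug     69.5
So sum() = 143.5.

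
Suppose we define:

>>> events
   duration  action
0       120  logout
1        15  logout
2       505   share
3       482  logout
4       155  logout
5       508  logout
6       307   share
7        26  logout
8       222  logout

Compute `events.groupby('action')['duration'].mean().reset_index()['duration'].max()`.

406.0

group by action, mean of duration:
action
logout    218.285714
share     406.000000
Name: duration, dtype: float64
reset_index():
   action    duration
0  logout  218.285714
1   share  406.000000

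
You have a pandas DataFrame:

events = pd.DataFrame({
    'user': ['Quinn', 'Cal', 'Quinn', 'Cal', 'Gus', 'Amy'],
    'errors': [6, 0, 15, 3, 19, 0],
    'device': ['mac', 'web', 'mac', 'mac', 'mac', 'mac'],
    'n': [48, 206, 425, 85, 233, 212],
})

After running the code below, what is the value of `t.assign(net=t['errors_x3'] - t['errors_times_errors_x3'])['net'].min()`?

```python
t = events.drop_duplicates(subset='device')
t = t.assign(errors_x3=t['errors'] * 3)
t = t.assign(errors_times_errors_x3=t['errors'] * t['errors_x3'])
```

drop duplicate device (keep=first):
    user  errors device    n
0  Quinn       6    mac   48
1    Cal       0    web  206
add column errors_x3 = t['errors'] * 3:
    user  errors device    n  errors_x3
0  Quinn       6    mac   48         18
1    Cal       0    web  206          0
add column errors_times_errors_x3 = t['errors'] * t['errors_x3']:
    user  errors device    n  errors_x3  errors_times_errors_x3
0  Quinn       6    mac   48         18                     108
1    Cal       0    web  206          0                       0
add column net = t['errors_x3'] - t['errors_times_errors_x3']:
    user  errors device    n  errors_x3  errors_times_errors_x3  net
0  Quinn       6    mac   48         18                     108  -90
1    Cal       0    web  206          0                       0    0
Then the min of column 'net': -90

-90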